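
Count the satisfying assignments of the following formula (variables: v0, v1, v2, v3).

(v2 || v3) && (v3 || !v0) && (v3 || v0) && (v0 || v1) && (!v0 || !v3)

2

There are 2^4 = 16 truth assignments over (v0, v1, v2, v3).
Split on v0. With v0 = true, the clauses containing v0 are satisfied and !v0 drops from the rest; 0 of the 2^3 = 8 assignments to the other variables satisfy what remains.
With v0 = false, by the same count on the reduced clause set, 2 assignments work.
(One model: v0=F, v1=T, v2=F, v3=T.)
Total: 0 + 2 = 2.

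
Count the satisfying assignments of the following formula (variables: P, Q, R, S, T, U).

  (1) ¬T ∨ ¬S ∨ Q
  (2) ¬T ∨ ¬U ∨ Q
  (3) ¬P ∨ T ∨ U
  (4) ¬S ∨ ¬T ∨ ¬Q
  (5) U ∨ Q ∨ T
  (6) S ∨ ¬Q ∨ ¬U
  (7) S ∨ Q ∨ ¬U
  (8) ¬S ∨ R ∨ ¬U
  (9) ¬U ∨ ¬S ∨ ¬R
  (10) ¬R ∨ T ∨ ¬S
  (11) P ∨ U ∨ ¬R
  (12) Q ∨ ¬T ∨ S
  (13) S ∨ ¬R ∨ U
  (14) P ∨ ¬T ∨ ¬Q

3

There are 2^6 = 64 truth assignments over (P, Q, R, S, T, U).
Split on T. With T = True, the clauses containing T are satisfied and ¬T drops from the rest; 1 of the 2^5 = 32 assignments to the other variables satisfy what remains.
With T = False, by the same count on the reduced clause set, 2 assignments work.
(One model: P=F, Q=T, R=F, S=F, T=F, U=F.)
Total: 1 + 2 = 3.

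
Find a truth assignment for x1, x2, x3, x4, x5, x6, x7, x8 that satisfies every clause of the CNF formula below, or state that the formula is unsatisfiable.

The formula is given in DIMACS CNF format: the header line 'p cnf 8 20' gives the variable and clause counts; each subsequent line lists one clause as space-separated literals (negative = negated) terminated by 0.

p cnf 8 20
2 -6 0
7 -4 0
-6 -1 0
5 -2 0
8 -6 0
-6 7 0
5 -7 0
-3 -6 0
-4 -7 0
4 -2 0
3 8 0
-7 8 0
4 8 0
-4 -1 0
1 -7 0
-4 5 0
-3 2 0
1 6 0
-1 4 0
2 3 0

UNSATISFIABLE

Branch on x2: set x2 = True.
(x5) alone gives x5 = True.
(x4) alone gives x4 = True.
(x7) alone gives x7 = True.
Now (¬x7) is unsatisfied and unit — conflict.
That branch fails; take x2 = False instead.
(¬x6) alone gives x6 = False.
(¬x3) alone gives x3 = False.
Now (x3) is unsatisfied and unit — conflict.
Neither x2 = True nor x2 = False works.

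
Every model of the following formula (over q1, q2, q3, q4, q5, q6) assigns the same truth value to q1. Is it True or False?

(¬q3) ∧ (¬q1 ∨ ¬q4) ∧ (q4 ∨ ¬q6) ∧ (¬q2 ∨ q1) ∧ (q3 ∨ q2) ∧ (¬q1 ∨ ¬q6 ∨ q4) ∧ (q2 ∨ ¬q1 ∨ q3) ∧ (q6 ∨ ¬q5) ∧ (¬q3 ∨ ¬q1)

True

Suppose q1 = False.
(¬q3) alone gives q3 = False.
(¬q2) alone gives q2 = False.
But (q2) is also a unit clause — contradiction.
So every satisfying assignment has q1 = True.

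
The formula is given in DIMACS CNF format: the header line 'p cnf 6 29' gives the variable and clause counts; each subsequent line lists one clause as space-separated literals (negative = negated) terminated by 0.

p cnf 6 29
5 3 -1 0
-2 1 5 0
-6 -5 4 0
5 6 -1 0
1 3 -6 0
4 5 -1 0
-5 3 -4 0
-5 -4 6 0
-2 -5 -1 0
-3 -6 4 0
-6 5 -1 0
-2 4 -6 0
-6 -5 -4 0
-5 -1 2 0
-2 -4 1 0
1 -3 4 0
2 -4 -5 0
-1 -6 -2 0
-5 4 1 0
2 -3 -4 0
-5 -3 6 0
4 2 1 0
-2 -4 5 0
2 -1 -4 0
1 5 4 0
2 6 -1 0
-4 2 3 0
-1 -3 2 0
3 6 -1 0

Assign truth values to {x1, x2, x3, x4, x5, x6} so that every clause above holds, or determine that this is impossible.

Try x5 = True.
Try x6 = False.
From the singleton clause (¬x4), x4 = False.
From the singleton clause (x1), x1 = True.
From the singleton clause (¬x2), x2 = False.
Now (x2) is unsatisfied and unit — conflict.
Backtrack on x6: now try x6 = True.
From the singleton clause (x4), x4 = True.
Now (¬x4) is unsatisfied and unit — conflict.
Neither x6 = True nor x6 = False works.
Backtrack on x5: now try x5 = False.
Try x3 = True.
Try x2 = False.
From the singleton clause (¬x4), x4 = False.
From the singleton clause (¬x1), x1 = False.
Now (x1) is unsatisfied and unit — conflict.
Backtrack on x2: now try x2 = True.
From the singleton clause (x1), x1 = True.
From the singleton clause (x6), x6 = True.
Now (¬x6) is unsatisfied and unit — conflict.
Neither x2 = True nor x2 = False works.
Backtrack on x3: now try x3 = False.
From the singleton clause (¬x1), x1 = False.
From the singleton clause (¬x2), x2 = False.
From the singleton clause (¬x6), x6 = False.
From the singleton clause (x4), x4 = True.
Now (¬x4) is unsatisfied and unit — conflict.
Neither x3 = True nor x3 = False works.
Neither x5 = True nor x5 = False works.

UNSATISFIABLE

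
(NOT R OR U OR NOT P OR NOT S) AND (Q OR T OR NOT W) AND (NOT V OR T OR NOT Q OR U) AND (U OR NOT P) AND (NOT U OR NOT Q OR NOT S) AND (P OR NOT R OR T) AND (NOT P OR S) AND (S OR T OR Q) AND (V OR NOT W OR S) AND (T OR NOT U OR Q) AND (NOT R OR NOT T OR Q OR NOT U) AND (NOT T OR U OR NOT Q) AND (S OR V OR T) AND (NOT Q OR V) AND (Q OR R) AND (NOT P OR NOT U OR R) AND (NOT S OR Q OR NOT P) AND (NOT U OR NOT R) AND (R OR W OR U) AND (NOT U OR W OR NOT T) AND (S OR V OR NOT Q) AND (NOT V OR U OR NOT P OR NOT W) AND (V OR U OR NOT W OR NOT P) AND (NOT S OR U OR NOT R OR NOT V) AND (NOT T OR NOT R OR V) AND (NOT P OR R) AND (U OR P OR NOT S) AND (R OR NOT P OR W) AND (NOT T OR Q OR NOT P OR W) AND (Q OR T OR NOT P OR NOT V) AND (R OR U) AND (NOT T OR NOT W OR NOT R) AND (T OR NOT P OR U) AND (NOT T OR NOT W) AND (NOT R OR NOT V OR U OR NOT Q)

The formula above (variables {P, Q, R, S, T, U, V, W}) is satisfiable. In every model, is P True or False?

Suppose P = true.
(U) alone gives U = true.
(S) alone gives S = true.
(NOT Q) alone gives Q = false.
But (Q) is also a unit clause — contradiction.
So every satisfying assignment has P = False.

False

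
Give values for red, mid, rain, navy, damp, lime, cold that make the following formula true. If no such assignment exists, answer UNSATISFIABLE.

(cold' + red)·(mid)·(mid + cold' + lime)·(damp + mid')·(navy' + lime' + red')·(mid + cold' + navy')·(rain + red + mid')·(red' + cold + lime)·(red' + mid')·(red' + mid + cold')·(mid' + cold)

UNSATISFIABLE

The clause (mid) is unit, so mid = 1.
The clause (damp) is unit, so damp = 1.
The clause (red') is unit, so red = 0.
The clause (cold') is unit, so cold = 0.
Now (cold) is unsatisfied and unit — conflict.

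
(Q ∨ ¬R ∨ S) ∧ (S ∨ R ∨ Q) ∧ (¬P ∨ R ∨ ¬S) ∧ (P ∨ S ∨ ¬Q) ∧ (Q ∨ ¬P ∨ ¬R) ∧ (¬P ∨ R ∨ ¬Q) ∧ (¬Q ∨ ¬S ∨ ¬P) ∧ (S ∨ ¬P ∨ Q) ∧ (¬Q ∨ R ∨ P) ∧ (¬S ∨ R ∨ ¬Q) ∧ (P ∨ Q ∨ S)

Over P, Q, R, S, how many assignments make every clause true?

There are 2^4 = 16 truth assignments over (P, Q, R, S).
Check each against the 11 clauses (columns in the order P, Q, R, S):
  F F F F  ✗ fails (S ∨ R ∨ Q)
  F F F T  ✓ satisfies all
  F F T F  ✗ fails (Q ∨ ¬R ∨ S)
  F F T T  ✓ satisfies all
  F T F F  ✗ fails (P ∨ S ∨ ¬Q)
  F T F T  ✗ fails (¬Q ∨ R ∨ P)
  F T T F  ✗ fails (P ∨ S ∨ ¬Q)
  F T T T  ✓ satisfies all
  T F F F  ✗ fails (S ∨ R ∨ Q)
  T F F T  ✗ fails (¬P ∨ R ∨ ¬S)
  T F T F  ✗ fails (Q ∨ ¬R ∨ S)
  T F T T  ✗ fails (Q ∨ ¬P ∨ ¬R)
  T T F F  ✗ fails (¬P ∨ R ∨ ¬Q)
  T T F T  ✗ fails (¬P ∨ R ∨ ¬S)
  T T T F  ✓ satisfies all
  T T T T  ✗ fails (¬Q ∨ ¬S ∨ ¬P)
4 of the 16 rows are models.

4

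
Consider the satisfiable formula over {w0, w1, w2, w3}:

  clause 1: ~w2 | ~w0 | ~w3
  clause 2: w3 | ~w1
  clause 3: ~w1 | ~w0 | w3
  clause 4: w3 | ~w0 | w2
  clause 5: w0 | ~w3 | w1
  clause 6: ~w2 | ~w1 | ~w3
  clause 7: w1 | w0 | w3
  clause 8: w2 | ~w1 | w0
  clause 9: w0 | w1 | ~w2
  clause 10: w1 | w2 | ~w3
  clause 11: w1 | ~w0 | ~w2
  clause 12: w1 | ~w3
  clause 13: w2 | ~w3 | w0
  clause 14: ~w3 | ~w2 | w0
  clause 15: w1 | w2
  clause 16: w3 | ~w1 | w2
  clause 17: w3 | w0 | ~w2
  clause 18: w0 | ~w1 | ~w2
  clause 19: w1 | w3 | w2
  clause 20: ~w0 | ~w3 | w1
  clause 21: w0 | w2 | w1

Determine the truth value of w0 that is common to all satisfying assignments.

True

Suppose w0 = 0.
Try w3 = 1.
(w1) alone gives w1 = 1.
(~w2) alone gives w2 = 0.
Now (w2) is unsatisfied and unit — conflict.
That branch fails; take w3 = 0 instead.
(~w1) alone gives w1 = 0.
Now (w1) is unsatisfied and unit — conflict.
Both values of w3 lead to a conflict.
So every satisfying assignment has w0 = True.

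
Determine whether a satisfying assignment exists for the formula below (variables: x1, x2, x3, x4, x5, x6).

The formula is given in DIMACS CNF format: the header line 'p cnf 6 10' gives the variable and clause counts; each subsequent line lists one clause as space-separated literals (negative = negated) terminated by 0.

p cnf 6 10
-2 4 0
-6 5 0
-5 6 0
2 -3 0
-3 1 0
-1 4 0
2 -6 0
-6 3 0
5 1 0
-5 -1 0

Branch on x2: set x2 = True.
Unit clause (x4) forces x4 = True.
Branch on x6: set x6 = False.
Unit clause (¬x5) forces x5 = False.
Unit clause (x1) forces x1 = True.
No clause remains; x3 is free.
A satisfying assignment: x1=True; x2=True; x3=False; x4=True; x5=False; x6=False.

Yes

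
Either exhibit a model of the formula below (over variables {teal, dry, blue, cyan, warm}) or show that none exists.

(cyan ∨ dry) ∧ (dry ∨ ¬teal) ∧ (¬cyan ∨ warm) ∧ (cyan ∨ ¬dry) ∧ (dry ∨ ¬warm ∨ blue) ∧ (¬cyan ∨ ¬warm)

Branch on cyan: set cyan = True.
(warm) alone gives warm = True.
Now (¬warm) is unsatisfied and unit — conflict.
So cyan must be the other value — set cyan = False.
(dry) alone gives dry = True.
Now (¬dry) is unsatisfied and unit — conflict.
Both values of cyan lead to a conflict.

UNSATISFIABLE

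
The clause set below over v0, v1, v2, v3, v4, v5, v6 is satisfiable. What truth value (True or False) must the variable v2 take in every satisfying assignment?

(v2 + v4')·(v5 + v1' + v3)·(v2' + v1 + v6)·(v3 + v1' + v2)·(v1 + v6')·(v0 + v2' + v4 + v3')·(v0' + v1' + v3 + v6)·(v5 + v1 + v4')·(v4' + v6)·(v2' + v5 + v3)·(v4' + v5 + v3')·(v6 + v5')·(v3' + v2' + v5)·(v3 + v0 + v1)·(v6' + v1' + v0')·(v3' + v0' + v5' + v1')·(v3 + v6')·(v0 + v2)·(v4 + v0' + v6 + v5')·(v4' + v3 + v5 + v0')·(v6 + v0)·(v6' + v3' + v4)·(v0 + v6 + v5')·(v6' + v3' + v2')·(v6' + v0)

False

Suppose v2 = 1.
Suppose v1 = 1.
Suppose v5 = 1.
The clause (v6) is unit, so v6 = 1.
The clause (v0') is unit, so v0 = 0.
That conflicts with the unit clause (v0).
Undo v5 and try v5 = 0.
The clause (v3) is unit, so v3 = 1.
That conflicts with the unit clause (v3').
Neither v5 = 1 nor v5 = 0 works.
Undo v1 and try v1 = 0.
The clause (v6) is unit, so v6 = 1.
That conflicts with the unit clause (v6').
Neither v1 = 1 nor v1 = 0 works.
So every satisfying assignment has v2 = False.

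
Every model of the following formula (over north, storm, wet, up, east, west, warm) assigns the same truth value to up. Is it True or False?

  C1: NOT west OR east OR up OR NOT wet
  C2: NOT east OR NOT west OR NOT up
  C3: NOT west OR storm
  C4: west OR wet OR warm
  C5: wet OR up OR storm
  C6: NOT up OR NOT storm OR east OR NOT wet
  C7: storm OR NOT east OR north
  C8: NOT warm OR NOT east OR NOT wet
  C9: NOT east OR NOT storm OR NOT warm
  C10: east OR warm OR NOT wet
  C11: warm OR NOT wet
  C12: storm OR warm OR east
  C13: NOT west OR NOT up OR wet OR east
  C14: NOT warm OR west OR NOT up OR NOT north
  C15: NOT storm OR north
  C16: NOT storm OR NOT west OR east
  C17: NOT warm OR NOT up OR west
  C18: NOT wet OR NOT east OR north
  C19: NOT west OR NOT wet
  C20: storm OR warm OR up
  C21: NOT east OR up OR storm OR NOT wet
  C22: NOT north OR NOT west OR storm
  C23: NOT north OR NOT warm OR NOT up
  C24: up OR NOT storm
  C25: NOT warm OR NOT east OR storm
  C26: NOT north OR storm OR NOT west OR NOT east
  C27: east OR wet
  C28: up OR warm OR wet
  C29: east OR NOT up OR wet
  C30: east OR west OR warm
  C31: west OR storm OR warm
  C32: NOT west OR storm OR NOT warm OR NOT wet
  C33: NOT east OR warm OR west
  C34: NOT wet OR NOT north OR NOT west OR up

Suppose up = true.
Branch on east: set east = false.
The clause (wet) is unit, so wet = true.
The clause (NOT storm) is unit, so storm = false.
The clause (NOT west) is unit, so west = false.
The clause (warm) is unit, so warm = true.
Now (NOT warm) is unsatisfied and unit — conflict.
That branch fails; take east = true instead.
The clause (NOT west) is unit, so west = false.
The clause (NOT warm) is unit, so warm = false.
Now (warm) is unsatisfied and unit — conflict.
Either choice for east ends in contradiction.
So every satisfying assignment has up = False.

False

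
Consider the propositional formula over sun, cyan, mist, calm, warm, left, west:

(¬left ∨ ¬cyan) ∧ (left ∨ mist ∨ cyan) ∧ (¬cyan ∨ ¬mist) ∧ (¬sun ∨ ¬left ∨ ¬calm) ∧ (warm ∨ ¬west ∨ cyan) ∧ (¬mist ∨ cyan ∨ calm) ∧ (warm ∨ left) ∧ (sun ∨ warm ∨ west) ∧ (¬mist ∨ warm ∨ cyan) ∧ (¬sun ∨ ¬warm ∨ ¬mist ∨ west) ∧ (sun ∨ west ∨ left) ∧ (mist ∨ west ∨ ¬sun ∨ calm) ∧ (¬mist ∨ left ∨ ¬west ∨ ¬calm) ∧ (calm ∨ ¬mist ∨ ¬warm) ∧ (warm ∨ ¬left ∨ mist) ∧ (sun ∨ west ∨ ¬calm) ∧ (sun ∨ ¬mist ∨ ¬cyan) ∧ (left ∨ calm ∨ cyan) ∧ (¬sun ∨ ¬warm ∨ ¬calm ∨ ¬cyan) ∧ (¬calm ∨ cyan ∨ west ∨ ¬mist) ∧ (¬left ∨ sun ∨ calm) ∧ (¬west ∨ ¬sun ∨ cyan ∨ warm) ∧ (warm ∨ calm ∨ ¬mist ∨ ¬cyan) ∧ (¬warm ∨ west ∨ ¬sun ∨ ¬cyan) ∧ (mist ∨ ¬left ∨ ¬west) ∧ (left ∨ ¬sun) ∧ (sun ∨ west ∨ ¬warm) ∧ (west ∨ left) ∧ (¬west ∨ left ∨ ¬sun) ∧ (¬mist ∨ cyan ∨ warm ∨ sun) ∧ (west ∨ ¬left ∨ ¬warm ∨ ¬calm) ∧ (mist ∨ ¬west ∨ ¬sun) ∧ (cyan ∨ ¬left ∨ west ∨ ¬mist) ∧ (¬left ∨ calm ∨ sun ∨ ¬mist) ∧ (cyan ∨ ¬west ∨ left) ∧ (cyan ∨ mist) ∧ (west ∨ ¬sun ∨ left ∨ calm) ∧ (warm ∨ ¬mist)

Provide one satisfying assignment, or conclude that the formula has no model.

sun=False,  cyan=True,  mist=False,  calm=True,  warm=True,  left=False,  west=True

Branch on left: set left = False.
The clause (warm) is unit, so warm = True.
The clause (¬sun) is unit, so sun = False.
The clause (west) is unit, so west = True.
The clause (cyan) is unit, so cyan = True.
The clause (¬mist) is unit, so mist = False.
All clauses hold; calm can take either value.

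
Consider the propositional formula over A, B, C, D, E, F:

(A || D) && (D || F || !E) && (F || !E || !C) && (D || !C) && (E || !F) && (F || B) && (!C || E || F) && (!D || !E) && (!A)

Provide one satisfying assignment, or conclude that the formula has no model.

From the singleton clause (!A), A = false.
From the singleton clause (D), D = true.
From the singleton clause (!E), E = false.
From the singleton clause (!F), F = false.
From the singleton clause (B), B = true.
From the singleton clause (!C), C = false.
This assignment satisfies each clause.

A=false, B=true, C=false, D=true, E=false, F=false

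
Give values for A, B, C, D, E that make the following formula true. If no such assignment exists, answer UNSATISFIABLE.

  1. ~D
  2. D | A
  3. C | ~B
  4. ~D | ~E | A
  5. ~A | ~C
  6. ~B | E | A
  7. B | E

From the singleton clause (~D), D = 0.
From the singleton clause (A), A = 1.
From the singleton clause (~C), C = 0.
From the singleton clause (~B), B = 0.
From the singleton clause (E), E = 1.
This assignment satisfies each clause.

A: 1,  B: 0,  C: 0,  D: 0,  E: 1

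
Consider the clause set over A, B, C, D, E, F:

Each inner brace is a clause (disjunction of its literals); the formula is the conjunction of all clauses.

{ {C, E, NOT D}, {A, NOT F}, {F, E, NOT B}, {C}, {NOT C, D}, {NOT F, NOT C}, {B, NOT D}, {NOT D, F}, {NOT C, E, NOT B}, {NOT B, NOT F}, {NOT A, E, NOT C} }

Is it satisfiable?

Unsatisfiable

The clause (C) is unit, so C = true.
The clause (D) is unit, so D = true.
The clause (NOT F) is unit, so F = false.
That conflicts with the unit clause (F).
No assignment satisfies every clause.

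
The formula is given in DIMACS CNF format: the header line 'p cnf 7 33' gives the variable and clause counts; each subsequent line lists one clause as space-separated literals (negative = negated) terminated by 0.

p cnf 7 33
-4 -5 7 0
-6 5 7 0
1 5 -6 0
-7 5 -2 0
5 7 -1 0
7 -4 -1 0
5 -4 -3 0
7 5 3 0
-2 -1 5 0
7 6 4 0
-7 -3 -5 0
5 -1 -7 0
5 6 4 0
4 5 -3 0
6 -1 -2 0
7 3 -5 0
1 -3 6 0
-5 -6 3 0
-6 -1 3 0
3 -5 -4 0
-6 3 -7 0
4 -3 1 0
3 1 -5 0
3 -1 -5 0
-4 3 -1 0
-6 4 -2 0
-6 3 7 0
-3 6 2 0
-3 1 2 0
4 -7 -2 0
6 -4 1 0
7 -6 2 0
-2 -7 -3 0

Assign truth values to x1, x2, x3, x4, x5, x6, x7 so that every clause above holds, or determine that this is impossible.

Case x4 = False:
Case x7 = True:
From the singleton clause (¬x2), x2 = False.
Case x3 = False:
From the singleton clause (¬x6), x6 = False.
From the singleton clause (x5), x5 = True.
From the singleton clause (x1), x1 = True.
But (¬x1) is also a unit clause — contradiction.
So x3 must be the other value — set x3 = True.
From the singleton clause (¬x5), x5 = False.
But (x5) is also a unit clause — contradiction.
Either choice for x3 ends in contradiction.
So x7 must be the other value — set x7 = False.
From the singleton clause (x6), x6 = True.
From the singleton clause (x5), x5 = True.
From the singleton clause (x3), x3 = True.
From the singleton clause (x1), x1 = True.
From the singleton clause (¬x2), x2 = False.
But (x2) is also a unit clause — contradiction.
Either choice for x7 ends in contradiction.
So x4 must be the other value — set x4 = True.
Case x5 = False:
From the singleton clause (¬x3), x3 = False.
From the singleton clause (x7), x7 = True.
From the singleton clause (¬x2), x2 = False.
From the singleton clause (¬x1), x1 = False.
From the singleton clause (¬x6), x6 = False.
But (x6) is also a unit clause — contradiction.
So x5 must be the other value — set x5 = True.
From the singleton clause (x7), x7 = True.
From the singleton clause (¬x3), x3 = False.
But (x3) is also a unit clause — contradiction.
Either choice for x5 ends in contradiction.
Either choice for x4 ends in contradiction.

UNSATISFIABLE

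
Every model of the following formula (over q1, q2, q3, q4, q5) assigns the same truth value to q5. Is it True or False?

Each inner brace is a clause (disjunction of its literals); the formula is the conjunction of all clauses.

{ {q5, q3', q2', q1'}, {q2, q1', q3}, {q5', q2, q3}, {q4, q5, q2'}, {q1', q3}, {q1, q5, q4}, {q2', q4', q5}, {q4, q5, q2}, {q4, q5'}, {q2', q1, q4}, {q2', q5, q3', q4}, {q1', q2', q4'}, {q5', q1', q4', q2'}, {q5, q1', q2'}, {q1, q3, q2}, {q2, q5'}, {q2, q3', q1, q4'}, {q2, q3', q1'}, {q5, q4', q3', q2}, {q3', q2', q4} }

Suppose q5 = 0.
Branch on q4: set q4 = 1.
The clause (q2') is unit, so q2 = 0.
The clause (q3') is unit, so q3 = 0.
The clause (q1') is unit, so q1 = 0.
Now (q1) is unsatisfied and unit — conflict.
So q4 must be the other value — set q4 = 0.
The clause (q2') is unit, so q2 = 0.
Now (q2) is unsatisfied and unit — conflict.
Neither q4 = 1 nor q4 = 0 works.
So every satisfying assignment has q5 = True.

True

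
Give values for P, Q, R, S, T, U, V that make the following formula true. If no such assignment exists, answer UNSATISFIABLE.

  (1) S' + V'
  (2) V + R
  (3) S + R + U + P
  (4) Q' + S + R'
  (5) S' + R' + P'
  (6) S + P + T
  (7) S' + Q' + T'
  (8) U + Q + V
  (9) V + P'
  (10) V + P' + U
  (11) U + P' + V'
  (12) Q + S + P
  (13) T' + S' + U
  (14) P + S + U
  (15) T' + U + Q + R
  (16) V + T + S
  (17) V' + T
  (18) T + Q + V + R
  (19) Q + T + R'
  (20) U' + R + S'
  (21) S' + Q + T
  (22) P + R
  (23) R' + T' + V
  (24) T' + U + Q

P ↦ 1; Q ↦ 0; R ↦ 1; S ↦ 0; T ↦ 1; U ↦ 1; V ↦ 1

Branch on S: set S = 0.
Branch on V: set V = 1.
From the singleton clause (T), T = 1.
Branch on Q: set Q = 0.
From the singleton clause (P), P = 1.
From the singleton clause (U), U = 1.
No clause remains; R is free.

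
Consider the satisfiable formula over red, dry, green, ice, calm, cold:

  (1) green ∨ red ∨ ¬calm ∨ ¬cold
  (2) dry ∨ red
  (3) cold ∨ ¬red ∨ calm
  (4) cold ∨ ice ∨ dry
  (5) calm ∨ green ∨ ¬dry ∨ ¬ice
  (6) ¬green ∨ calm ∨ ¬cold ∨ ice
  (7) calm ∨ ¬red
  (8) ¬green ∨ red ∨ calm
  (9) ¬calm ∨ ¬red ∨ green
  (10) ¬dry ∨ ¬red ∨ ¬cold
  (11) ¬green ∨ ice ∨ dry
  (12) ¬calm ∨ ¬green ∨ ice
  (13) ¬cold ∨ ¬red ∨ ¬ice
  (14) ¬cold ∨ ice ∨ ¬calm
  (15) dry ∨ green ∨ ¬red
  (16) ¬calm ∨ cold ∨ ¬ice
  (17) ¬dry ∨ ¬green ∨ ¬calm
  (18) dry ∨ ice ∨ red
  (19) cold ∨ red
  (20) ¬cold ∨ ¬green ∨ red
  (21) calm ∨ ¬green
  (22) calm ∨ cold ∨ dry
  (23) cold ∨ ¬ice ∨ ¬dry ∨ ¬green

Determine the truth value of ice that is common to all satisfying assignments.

False

Suppose ice = True.
Branch on dry: set dry = True.
Branch on calm: set calm = True.
Unit clause (cold) forces cold = True.
Unit clause (¬red) forces red = False.
Unit clause (green) forces green = True.
Now (¬green) is unsatisfied and unit — conflict.
That branch fails; take calm = False instead.
Unit clause (green) forces green = True.
Now (¬green) is unsatisfied and unit — conflict.
Either choice for calm ends in contradiction.
That branch fails; take dry = False instead.
Unit clause (red) forces red = True.
Unit clause (calm) forces calm = True.
Unit clause (green) forces green = True.
Unit clause (¬cold) forces cold = False.
Now (cold) is unsatisfied and unit — conflict.
Either choice for dry ends in contradiction.
So every satisfying assignment has ice = False.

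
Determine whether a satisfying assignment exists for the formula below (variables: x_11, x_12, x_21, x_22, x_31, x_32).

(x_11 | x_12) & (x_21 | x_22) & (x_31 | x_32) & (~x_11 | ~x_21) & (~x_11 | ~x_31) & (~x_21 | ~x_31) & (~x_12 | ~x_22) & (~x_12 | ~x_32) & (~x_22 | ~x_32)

Unsatisfiable

Suppose x_11 = 1.
From the singleton clause (~x_21), x_21 = 0.
From the singleton clause (x_22), x_22 = 1.
From the singleton clause (~x_31), x_31 = 0.
From the singleton clause (x_32), x_32 = 1.
Now (~x_32) is unsatisfied and unit — conflict.
Backtrack on x_11: now try x_11 = 0.
From the singleton clause (x_12), x_12 = 1.
From the singleton clause (~x_22), x_22 = 0.
From the singleton clause (x_21), x_21 = 1.
From the singleton clause (~x_31), x_31 = 0.
From the singleton clause (x_32), x_32 = 1.
Now (~x_32) is unsatisfied and unit — conflict.
Either choice for x_11 ends in contradiction.
No assignment satisfies every clause.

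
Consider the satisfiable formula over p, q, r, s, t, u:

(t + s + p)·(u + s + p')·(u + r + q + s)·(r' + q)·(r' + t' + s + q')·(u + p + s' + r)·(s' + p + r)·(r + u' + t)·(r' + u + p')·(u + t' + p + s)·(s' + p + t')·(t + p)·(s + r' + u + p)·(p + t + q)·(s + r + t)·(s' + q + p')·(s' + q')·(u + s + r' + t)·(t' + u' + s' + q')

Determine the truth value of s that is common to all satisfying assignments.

False

Suppose s = 1.
(q') alone gives q = 0.
(r') alone gives r = 0.
(p) alone gives p = 1.
That conflicts with the unit clause (p').
So every satisfying assignment has s = False.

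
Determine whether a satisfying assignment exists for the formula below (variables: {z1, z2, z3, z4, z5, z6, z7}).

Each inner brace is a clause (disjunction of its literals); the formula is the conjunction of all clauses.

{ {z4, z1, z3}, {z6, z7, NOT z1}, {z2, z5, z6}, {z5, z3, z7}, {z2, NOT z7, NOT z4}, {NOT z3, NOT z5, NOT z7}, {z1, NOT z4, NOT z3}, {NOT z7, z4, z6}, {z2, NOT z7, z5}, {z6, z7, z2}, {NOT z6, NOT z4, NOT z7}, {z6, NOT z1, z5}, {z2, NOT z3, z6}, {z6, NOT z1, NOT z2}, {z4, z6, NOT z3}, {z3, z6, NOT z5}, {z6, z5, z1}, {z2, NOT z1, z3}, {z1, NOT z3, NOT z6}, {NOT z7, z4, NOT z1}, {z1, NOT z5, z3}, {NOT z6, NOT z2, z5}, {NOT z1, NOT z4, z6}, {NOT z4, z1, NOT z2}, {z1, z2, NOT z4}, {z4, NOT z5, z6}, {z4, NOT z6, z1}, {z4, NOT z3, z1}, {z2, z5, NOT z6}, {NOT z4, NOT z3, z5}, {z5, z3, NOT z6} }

Satisfiable

Branch on z4: set z4 = false.
Branch on z1: set z1 = true.
Unit clause (NOT z7) forces z7 = false.
Unit clause (z6) forces z6 = true.
Branch on z5: set z5 = true.
Branch on z2: set z2 = true.
All clauses hold; z3 can take either value.
A satisfying assignment: z1=true, z2=true, z3=true, z4=false, z5=true, z6=true, z7=false.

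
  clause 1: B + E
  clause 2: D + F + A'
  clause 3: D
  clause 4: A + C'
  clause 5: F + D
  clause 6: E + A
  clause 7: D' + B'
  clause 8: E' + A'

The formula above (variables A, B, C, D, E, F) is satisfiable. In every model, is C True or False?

False

Suppose C = 1.
Unit clause (D) forces D = 1.
Unit clause (A) forces A = 1.
Unit clause (B') forces B = 0.
Unit clause (E) forces E = 1.
But (E') is also a unit clause — contradiction.
So every satisfying assignment has C = False.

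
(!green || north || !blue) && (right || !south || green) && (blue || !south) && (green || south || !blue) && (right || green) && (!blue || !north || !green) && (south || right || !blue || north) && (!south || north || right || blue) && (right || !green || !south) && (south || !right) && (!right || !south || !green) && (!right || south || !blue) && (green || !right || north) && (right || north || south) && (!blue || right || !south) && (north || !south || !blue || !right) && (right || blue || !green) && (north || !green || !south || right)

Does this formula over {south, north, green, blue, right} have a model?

Yes, satisfiable

Case blue = true:
Case green = false:
(south) alone gives south = true.
(right) alone gives right = true.
(north) alone gives north = true.
All clauses are satisfied.
A satisfying assignment: south ↦ true, north ↦ true, green ↦ false, blue ↦ true, right ↦ true.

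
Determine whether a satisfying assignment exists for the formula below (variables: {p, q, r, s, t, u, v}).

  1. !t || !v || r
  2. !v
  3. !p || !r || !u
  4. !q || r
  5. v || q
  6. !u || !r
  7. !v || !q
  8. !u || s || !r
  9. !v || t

(!v) alone gives v = false.
(q) alone gives q = true.
(r) alone gives r = true.
(!u) alone gives u = false.
No clause remains; p, s, t are free.
A satisfying assignment: p: false,  q: true,  r: true,  s: true,  t: true,  u: false,  v: false.

Yes, satisfiable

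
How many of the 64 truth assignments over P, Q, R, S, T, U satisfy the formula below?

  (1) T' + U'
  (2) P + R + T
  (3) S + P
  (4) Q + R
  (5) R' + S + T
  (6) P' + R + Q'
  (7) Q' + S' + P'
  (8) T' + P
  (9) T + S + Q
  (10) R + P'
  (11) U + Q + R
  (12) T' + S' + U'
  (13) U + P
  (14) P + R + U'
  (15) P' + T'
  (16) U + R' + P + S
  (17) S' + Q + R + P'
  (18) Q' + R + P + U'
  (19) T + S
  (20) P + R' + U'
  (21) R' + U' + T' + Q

2

There are 2^6 = 64 truth assignments over (P, Q, R, S, T, U).
Split on R. With R = 1, the clauses containing R are satisfied and R' drops from the rest; 2 of the 2^5 = 32 assignments to the other variables satisfy what remains.
With R = 0, by the same count on the reduced clause set, 0 assignments work.
(One model: P=T, Q=F, R=T, S=T, T=F, U=F.)
Total: 2 + 0 = 2.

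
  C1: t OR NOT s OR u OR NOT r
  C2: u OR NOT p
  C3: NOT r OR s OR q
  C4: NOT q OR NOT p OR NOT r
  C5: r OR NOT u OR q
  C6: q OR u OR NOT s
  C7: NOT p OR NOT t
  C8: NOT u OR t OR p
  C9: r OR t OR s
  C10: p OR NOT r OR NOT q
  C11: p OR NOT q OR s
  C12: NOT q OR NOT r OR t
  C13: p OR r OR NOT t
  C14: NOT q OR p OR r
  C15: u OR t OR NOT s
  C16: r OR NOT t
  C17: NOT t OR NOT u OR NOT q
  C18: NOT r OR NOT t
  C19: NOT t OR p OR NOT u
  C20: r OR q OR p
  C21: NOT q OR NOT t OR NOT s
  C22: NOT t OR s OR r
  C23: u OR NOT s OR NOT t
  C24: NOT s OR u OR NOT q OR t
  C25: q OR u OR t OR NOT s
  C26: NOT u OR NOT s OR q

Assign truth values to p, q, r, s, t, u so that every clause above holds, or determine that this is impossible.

p ↦ true; q ↦ true; r ↦ false; s ↦ true; t ↦ false; u ↦ true

Case u = true:
Case r = false:
(q) alone gives q = true.
(p) alone gives p = true.
(NOT t) alone gives t = false.
(s) alone gives s = true.
This assignment satisfies each clause.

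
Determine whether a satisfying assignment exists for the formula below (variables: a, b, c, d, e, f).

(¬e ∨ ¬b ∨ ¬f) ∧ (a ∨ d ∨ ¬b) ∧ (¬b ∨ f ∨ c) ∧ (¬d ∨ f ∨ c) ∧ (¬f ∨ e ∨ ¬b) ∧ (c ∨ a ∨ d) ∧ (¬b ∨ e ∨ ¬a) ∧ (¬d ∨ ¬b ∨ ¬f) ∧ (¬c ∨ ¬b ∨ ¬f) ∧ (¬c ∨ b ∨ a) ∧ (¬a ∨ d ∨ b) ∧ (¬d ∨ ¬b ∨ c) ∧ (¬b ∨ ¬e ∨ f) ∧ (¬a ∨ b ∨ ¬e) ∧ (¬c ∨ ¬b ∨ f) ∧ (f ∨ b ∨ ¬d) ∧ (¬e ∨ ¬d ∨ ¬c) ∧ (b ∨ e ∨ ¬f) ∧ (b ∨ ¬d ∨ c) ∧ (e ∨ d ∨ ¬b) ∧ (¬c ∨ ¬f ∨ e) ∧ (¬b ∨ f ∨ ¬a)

Try e = False.
Try f = False.
Try b = False.
Unit clause (¬d) forces d = False.
Unit clause (¬a) forces a = False.
Unit clause (c) forces c = True.
But (¬c) is also a unit clause — contradiction.
So b must be the other value — set b = True.
Unit clause (c) forces c = True.
But (¬c) is also a unit clause — contradiction.
Both values of b lead to a conflict.
So f must be the other value — set f = True.
Unit clause (¬b) forces b = False.
But (b) is also a unit clause — contradiction.
Both values of f lead to a conflict.
So e must be the other value — set e = True.
Try b = False.
Unit clause (¬a) forces a = False.
Unit clause (¬c) forces c = False.
Unit clause (d) forces d = True.
But (¬d) is also a unit clause — contradiction.
So b must be the other value — set b = True.
Unit clause (¬f) forces f = False.
But (f) is also a unit clause — contradiction.
Both values of b lead to a conflict.
Both values of e lead to a conflict.
No assignment satisfies every clause.

Unsatisfiable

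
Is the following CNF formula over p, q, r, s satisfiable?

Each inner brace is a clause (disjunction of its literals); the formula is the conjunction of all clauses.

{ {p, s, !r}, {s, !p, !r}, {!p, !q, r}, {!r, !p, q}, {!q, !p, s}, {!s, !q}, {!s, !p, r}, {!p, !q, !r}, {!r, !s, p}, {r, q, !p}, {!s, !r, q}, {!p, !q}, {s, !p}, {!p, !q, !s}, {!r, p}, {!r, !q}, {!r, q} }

Yes, satisfiable

Try s = false.
(!p) alone gives p = false.
(!r) alone gives r = false.
All clauses hold; q can take either value.
A satisfying assignment: p: false, q: true, r: false, s: false.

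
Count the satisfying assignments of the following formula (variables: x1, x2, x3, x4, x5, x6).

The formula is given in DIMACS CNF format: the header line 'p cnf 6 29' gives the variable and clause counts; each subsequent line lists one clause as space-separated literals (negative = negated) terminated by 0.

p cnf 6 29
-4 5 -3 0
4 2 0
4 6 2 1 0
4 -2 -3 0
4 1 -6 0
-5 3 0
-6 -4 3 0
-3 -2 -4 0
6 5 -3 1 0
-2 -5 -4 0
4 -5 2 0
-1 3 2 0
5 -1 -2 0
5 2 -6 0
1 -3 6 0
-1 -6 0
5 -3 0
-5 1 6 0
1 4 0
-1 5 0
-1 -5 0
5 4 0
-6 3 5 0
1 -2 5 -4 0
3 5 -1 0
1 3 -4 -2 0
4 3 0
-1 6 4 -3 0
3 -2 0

2

There are 2^6 = 64 truth assignments over (x1, x2, x3, x4, x5, x6).
Split on x2. With x2 = True, the clauses containing x2 are satisfied and ¬x2 drops from the rest; 0 of the 2^5 = 32 assignments to the other variables satisfy what remains.
With x2 = False, by the same count on the reduced clause set, 2 assignments work.
Total: 0 + 2 = 2.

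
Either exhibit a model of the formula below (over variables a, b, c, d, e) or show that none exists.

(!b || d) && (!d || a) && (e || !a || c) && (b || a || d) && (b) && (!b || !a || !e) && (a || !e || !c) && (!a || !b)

UNSATISFIABLE

(b) alone gives b = true.
(d) alone gives d = true.
(a) alone gives a = true.
Now (!a) is unsatisfied and unit — conflict.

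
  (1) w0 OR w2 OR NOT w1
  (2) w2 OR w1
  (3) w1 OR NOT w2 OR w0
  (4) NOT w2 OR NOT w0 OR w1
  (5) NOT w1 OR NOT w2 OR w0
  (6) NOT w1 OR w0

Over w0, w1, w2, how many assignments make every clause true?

2

There are 2^3 = 8 truth assignments over (w0, w1, w2).
Check each against the 6 clauses (columns in the order w0, w1, w2):
  F F F  ✗ fails (w2 OR w1)
  F F T  ✗ fails (w1 OR NOT w2 OR w0)
  F T F  ✗ fails (w0 OR w2 OR NOT w1)
  F T T  ✗ fails (NOT w1 OR NOT w2 OR w0)
  T F F  ✗ fails (w2 OR w1)
  T F T  ✗ fails (NOT w2 OR NOT w0 OR w1)
  T T F  ✓ satisfies all
  T T T  ✓ satisfies all
2 of the 8 rows are models.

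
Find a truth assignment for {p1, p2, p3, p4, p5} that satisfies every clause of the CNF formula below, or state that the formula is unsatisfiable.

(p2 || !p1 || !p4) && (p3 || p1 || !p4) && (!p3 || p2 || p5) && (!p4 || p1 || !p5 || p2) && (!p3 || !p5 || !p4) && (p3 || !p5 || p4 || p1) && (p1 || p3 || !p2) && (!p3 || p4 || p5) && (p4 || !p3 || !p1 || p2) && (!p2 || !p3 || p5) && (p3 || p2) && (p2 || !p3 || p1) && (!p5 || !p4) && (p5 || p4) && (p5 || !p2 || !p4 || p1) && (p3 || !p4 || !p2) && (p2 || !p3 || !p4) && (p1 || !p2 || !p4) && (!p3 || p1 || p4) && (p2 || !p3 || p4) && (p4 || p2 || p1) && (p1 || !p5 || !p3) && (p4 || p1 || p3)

p1=true; p2=true; p3=false; p4=false; p5=true

Branch on p3: set p3 = false.
From the singleton clause (p2), p2 = true.
From the singleton clause (p1), p1 = true.
From the singleton clause (!p4), p4 = false.
From the singleton clause (p5), p5 = true.
Every clause now holds.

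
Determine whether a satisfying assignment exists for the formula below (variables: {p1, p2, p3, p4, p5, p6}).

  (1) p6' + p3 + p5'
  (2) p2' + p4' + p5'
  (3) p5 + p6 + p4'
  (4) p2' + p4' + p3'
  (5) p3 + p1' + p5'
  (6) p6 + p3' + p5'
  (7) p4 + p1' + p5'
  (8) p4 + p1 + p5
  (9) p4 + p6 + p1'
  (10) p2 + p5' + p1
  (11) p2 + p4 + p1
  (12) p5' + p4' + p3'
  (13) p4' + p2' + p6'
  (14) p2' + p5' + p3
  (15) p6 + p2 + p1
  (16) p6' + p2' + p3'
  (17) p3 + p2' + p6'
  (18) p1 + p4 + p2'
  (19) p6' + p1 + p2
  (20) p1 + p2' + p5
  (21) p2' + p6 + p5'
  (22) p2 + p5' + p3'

Case p6 = 1:
Case p3 = 0:
Unit clause (p5') forces p5 = 0.
Unit clause (p2') forces p2 = 0.
Unit clause (p1) forces p1 = 1.
No clause remains; p4 is free.
A satisfying assignment: p1=1,  p2=0,  p3=0,  p4=0,  p5=0,  p6=1.

Yes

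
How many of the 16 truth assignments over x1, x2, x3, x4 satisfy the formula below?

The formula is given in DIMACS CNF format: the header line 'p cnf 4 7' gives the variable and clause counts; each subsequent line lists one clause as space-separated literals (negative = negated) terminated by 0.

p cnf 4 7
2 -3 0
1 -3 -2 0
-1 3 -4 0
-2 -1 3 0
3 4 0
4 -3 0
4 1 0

There are 2^4 = 16 truth assignments over (x1, x2, x3, x4).
Check each against the 7 clauses (columns in the order x1, x2, x3, x4):
  F F F F  ✗ fails (x3 ∨ x4)
  F F F T  ✓ satisfies all
  F F T F  ✗ fails (x2 ∨ ¬x3)
  F F T T  ✗ fails (x2 ∨ ¬x3)
  F T F F  ✗ fails (x3 ∨ x4)
  F T F T  ✓ satisfies all
  F T T F  ✗ fails (x1 ∨ ¬x3 ∨ ¬x2)
  F T T T  ✗ fails (x1 ∨ ¬x3 ∨ ¬x2)
  T F F F  ✗ fails (x3 ∨ x4)
  T F F T  ✗ fails (¬x1 ∨ x3 ∨ ¬x4)
  T F T F  ✗ fails (x2 ∨ ¬x3)
  T F T T  ✗ fails (x2 ∨ ¬x3)
  T T F F  ✗ fails (¬x2 ∨ ¬x1 ∨ x3)
  T T F T  ✗ fails (¬x1 ∨ x3 ∨ ¬x4)
  T T T F  ✗ fails (x4 ∨ ¬x3)
  T T T T  ✓ satisfies all
3 of the 16 rows are models.

3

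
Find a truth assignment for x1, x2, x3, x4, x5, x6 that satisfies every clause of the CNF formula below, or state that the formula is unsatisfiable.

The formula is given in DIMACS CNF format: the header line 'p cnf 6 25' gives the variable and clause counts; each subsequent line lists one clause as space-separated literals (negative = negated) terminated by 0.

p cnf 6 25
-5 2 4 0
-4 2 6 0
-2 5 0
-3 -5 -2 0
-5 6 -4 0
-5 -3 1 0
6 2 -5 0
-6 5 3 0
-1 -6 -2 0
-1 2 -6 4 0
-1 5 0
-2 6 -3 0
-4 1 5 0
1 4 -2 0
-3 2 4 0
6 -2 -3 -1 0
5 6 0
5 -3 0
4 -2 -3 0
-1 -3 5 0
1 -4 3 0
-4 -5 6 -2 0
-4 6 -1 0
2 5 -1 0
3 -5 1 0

Branch on x2: set x2 = False.
Branch on x5: set x5 = True.
Unit clause (x4) forces x4 = True.
Unit clause (x6) forces x6 = True.
Branch on x3: set x3 = False.
Unit clause (x1) forces x1 = True.
This assignment satisfies each clause.

x1 ↦ True; x2 ↦ False; x3 ↦ False; x4 ↦ True; x5 ↦ True; x6 ↦ True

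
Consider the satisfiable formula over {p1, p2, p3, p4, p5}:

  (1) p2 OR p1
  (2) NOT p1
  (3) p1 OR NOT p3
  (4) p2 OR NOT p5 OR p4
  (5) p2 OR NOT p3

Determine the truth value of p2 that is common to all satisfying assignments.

Suppose p2 = false.
From the singleton clause (p1), p1 = true.
Now (NOT p1) is unsatisfied and unit — conflict.
So every satisfying assignment has p2 = True.

True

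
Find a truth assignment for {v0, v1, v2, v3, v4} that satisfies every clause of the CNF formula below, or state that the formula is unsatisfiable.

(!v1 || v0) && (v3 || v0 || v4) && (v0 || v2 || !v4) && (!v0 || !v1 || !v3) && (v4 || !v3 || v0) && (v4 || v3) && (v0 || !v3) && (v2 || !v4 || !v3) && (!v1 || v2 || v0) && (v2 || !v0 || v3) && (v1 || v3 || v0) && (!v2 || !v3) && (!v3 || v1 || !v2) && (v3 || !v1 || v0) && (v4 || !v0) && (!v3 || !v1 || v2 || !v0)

v0 ↦ true,  v1 ↦ true,  v2 ↦ true,  v3 ↦ false,  v4 ↦ true

Case v1 = true:
(v0) alone gives v0 = true.
(!v3) alone gives v3 = false.
(v4) alone gives v4 = true.
(v2) alone gives v2 = true.
All clauses are satisfied.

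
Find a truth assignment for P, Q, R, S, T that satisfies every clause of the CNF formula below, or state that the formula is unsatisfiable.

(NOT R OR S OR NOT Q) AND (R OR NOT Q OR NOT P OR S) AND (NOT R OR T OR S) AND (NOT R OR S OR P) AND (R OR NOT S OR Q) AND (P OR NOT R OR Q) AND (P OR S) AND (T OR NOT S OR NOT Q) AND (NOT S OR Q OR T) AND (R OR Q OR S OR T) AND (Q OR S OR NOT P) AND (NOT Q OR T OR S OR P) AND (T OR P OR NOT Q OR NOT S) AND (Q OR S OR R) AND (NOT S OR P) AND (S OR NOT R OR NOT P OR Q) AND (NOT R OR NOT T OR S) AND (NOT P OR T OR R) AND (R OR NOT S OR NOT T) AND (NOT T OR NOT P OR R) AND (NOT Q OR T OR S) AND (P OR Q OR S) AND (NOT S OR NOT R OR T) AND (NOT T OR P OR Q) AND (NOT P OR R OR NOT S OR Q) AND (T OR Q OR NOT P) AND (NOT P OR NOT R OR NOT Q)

Case P = true:
Case Q = false:
From the singleton clause (S), S = true.
From the singleton clause (R), R = true.
From the singleton clause (T), T = true.
Every clause now holds.

P ↦ true,  Q ↦ false,  R ↦ true,  S ↦ true,  T ↦ true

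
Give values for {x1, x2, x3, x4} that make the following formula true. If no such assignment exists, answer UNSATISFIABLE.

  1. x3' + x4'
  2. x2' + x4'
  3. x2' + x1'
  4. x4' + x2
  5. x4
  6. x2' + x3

UNSATISFIABLE

(x4) alone gives x4 = 1.
(x3') alone gives x3 = 0.
(x2') alone gives x2 = 0.
That conflicts with the unit clause (x2).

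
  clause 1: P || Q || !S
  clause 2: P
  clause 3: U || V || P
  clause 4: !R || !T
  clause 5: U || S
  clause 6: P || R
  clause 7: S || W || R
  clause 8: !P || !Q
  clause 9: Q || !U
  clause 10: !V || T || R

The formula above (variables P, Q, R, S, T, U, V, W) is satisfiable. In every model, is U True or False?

False

Suppose U = true.
Unit clause (P) forces P = true.
Unit clause (!Q) forces Q = false.
That conflicts with the unit clause (Q).
So every satisfying assignment has U = False.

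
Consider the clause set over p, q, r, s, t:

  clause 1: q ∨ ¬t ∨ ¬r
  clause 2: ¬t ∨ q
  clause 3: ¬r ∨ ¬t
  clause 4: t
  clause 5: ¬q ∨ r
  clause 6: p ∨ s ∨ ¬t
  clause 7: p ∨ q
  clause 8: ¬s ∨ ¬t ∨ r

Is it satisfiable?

The clause (t) is unit, so t = True.
The clause (q) is unit, so q = True.
The clause (¬r) is unit, so r = False.
Now (r) is unsatisfied and unit — conflict.
No assignment satisfies every clause.

Unsatisfiable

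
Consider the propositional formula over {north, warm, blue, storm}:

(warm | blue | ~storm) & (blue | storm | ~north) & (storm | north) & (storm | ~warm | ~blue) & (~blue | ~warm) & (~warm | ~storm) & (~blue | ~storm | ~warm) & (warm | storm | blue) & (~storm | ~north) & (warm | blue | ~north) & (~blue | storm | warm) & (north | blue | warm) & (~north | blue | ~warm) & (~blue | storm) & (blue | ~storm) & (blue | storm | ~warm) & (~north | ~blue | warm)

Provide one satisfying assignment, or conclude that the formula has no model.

Try storm = 1.
(~warm) alone gives warm = 0.
(blue) alone gives blue = 1.
(~north) alone gives north = 0.
Every clause now holds.

north=0,  warm=0,  blue=1,  storm=1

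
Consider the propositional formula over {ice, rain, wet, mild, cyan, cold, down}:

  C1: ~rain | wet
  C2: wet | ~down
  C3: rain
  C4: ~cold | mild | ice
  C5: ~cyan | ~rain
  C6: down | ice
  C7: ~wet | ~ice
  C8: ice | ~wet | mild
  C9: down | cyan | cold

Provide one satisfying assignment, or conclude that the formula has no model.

ice ↦ 0,  rain ↦ 1,  wet ↦ 1,  mild ↦ 1,  cyan ↦ 0,  cold ↦ 1,  down ↦ 1

The clause (rain) is unit, so rain = 1.
The clause (wet) is unit, so wet = 1.
The clause (~cyan) is unit, so cyan = 0.
The clause (~ice) is unit, so ice = 0.
The clause (down) is unit, so down = 1.
The clause (mild) is unit, so mild = 1.
Every clause is now satisfied; cold is unconstrained.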